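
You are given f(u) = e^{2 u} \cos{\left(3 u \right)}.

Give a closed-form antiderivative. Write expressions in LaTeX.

An antiderivative is F(u) = \frac{3 e^{2 u} \sin{\left(3 u \right)}}{13} + \frac{2 e^{2 u} \cos{\left(3 u \right)}}{13}.

A first test for any F(u): its u-derivative must equal f(u) identically.
Check: d/du[\frac{3 e^{2 u} \sin{\left(3 u \right)}}{13} + \frac{2 e^{2 u} \cos{\left(3 u \right)}}{13}] = e^{2 u} \cos{\left(3 u \right)} = f(u).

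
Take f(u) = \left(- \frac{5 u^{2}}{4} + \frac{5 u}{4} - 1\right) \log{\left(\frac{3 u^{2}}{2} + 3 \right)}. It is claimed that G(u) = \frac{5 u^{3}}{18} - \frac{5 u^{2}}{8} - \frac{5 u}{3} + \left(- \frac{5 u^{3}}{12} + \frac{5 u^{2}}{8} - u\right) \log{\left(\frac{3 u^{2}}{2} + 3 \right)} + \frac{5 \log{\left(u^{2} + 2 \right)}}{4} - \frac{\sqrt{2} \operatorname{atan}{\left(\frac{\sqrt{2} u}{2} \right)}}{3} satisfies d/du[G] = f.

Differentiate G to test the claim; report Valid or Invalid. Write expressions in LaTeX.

Invalid: d/du[G] - f = -2, which is not 0.

d/du[G] = - \frac{5 u^{2} \log{\left(\frac{u^{2}}{2} + 1 \right)}}{4} - \frac{5 u^{2} \log{\left(3 \right)}}{4} + \frac{5 u \log{\left(\frac{u^{2}}{2} + 1 \right)}}{4} + \frac{5 u \log{\left(3 \right)}}{4} - \log{\left(\frac{u^{2}}{2} + 1 \right)} - 2 - \log{\left(3 \right)}
d/du[G] - f(u) = -2 != 0.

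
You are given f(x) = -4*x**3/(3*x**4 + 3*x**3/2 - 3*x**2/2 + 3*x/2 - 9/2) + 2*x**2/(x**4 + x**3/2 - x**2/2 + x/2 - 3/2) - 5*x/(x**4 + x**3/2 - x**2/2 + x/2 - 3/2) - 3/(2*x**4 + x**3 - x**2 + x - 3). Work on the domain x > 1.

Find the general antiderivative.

The denominator factors as 3*(x - 1)*(2*x + 3)*(x**2 + 1); partial fractions split f into directly integrable pieces: (131*x + 83)/(78*(x**2 + 1)) - 48/(13*(2*x + 3)) - 7/(6*(x - 1)).
Check: d/dx[(-182*log(x - 1) - 288*log(x + 3/2) + 131*log(x**2 + 1) + 166*atan(x))/156] = (-8*x**3 + 12*x**2 - 30*x - 9)/(6*x**4 + 3*x**3 - 3*x**2 + 3*x - 9), which equals f(x).

F(x) = (-182*log(x - 1) - 288*log(x + 3/2) + 131*log(x**2 + 1) + 166*atan(x))/156 + C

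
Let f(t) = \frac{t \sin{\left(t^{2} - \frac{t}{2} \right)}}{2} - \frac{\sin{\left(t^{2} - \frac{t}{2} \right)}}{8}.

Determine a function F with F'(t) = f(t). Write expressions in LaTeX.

An antiderivative is F(t) = - \frac{\cos{\left(t^{2} - \frac{t}{2} \right)}}{4}.

f matches the chain-rule pattern g'(h)*h' with inner function h(t) = t^{2} - \frac{t}{2}; substituting u = h(t) collapses the integral.
Check: d/dt[- \frac{\cos{\left(t^{2} - \frac{t}{2} \right)}}{4}] = \frac{t \sin{\left(t^{2} - \frac{t}{2} \right)}}{2} - \frac{\sin{\left(t^{2} - \frac{t}{2} \right)}}{8} = f(t).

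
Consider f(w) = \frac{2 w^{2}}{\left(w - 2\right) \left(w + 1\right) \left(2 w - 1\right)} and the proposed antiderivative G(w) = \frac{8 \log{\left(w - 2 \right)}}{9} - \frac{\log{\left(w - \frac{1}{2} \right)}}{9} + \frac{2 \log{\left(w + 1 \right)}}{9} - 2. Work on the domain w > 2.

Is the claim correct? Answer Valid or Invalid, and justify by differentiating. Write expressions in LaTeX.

Valid - differentiating G returns exactly f.

d/dw[G] = \frac{2 w^{2}}{2 w^{3} - 3 w^{2} - 3 w + 2}
This equals f(w) exactly, so the claim holds.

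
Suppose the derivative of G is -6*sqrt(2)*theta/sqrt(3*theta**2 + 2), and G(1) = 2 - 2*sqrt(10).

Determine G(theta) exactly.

G(theta) = 2 - 4*sqrt(3*theta**2/2 + 1)

The substitution u = 3*theta**2/2 + 1 works: G'(theta) is exactly (dG/du)*(du/dtheta) for that inner function.
A general antiderivative is -4*sqrt(3*theta**2/2 + 1) + C.
The condition gives C = 2 - 2*sqrt(10) - (-2*sqrt(10)) = 2.
So G(theta) = 2 - 4*sqrt(3*theta**2/2 + 1).
Check: d/dtheta[2 - 4*sqrt(3*theta**2/2 + 1)] = -6*sqrt(2)*theta/sqrt(3*theta**2 + 2) = G'(theta).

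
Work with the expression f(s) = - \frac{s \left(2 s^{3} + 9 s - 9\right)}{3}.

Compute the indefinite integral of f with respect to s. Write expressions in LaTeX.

F(s) = - \frac{2 s^{5}}{15} - s^{3} + \frac{3 s^{2}}{2} + C

Any candidate F(s) must reproduce f(s) exactly when differentiated.
Check: d/ds[- \frac{2 s^{5}}{15} - s^{3} + \frac{3 s^{2}}{2}] = - \frac{2 s^{4}}{3} - 3 s^{2} + 3 s, which equals f(s).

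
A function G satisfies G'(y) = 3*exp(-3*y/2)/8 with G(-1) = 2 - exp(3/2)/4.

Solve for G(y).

G(y) = 2 - exp(-3*y/2)/4

Check a candidate G(y) by differentiating: d/dy[G] must match the given G'(y).
A general antiderivative is -exp(-3*y/2)/4 + C.
The condition gives C = 2 - exp(3/2)/4 - (-exp(3/2)/4) = 2.
So G(y) = 2 - exp(-3*y/2)/4.
Check: d/dy[2 - exp(-3*y/2)/4] = 3*exp(-3*y/2)/8 = G'(y).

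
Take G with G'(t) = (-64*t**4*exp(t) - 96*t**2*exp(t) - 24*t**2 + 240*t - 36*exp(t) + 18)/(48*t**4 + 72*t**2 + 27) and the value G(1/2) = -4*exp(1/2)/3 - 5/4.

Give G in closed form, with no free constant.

Since d/dt undoes antidifferentiation here, G(t) must give back the stated G'(t).
A general antiderivative is (t - 5)/(2*t**2 + 3/2) - 4*exp(t)/3 + C.
The condition gives C = -4*exp(1/2)/3 - 5/4 - (-9/4 - 4*exp(1/2)/3) = 1.
So G(t) = (t - 5)/(2*t**2 + 3/2) - 4*exp(t)/3 + 1.
Check: d/dt[(t - 5)/(2*t**2 + 3/2) - 4*exp(t)/3 + 1] = (-64*t**4*exp(t) - 96*t**2*exp(t) - 24*t**2 + 240*t - 36*exp(t) + 18)/(48*t**4 + 72*t**2 + 27) = G'(t).

G(t) = (t - 5)/(2*t**2 + 3/2) - 4*exp(t)/3 + 1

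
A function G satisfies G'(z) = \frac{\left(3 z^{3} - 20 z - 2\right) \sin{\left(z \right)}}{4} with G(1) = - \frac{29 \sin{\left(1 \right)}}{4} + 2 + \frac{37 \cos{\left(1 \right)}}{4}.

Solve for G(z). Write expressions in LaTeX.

Check a candidate G(z) by differentiating: d/dz[G] must match the given G'(z).
A general antiderivative is - \frac{3 z^{3} \cos{\left(z \right)}}{4} + \frac{9 z^{2} \sin{\left(z \right)}}{4} + \frac{19 z \cos{\left(z \right)}}{2} - \frac{19 \sin{\left(z \right)}}{2} + \frac{\cos{\left(z \right)}}{2} + C.
The condition gives C = - \frac{29 \sin{\left(1 \right)}}{4} + 2 + \frac{37 \cos{\left(1 \right)}}{4} - (- \frac{29 \sin{\left(1 \right)}}{4} + \frac{37 \cos{\left(1 \right)}}{4}) = 2.
So G(z) = - \frac{3 z^{3} \cos{\left(z \right)}}{4} + \frac{9 z^{2} \sin{\left(z \right)}}{4} + \frac{19 z \cos{\left(z \right)}}{2} - \frac{19 \sin{\left(z \right)}}{2} + \frac{\cos{\left(z \right)}}{2} + 2.
Check: d/dz[- \frac{3 z^{3} \cos{\left(z \right)}}{4} + \frac{9 z^{2} \sin{\left(z \right)}}{4} + \frac{19 z \cos{\left(z \right)}}{2} - \frac{19 \sin{\left(z \right)}}{2} + \frac{\cos{\left(z \right)}}{2} + 2] = \frac{3 z^{3} \sin{\left(z \right)}}{4} - 5 z \sin{\left(z \right)} - \frac{\sin{\left(z \right)}}{2}, which equals G'(z).

G(z) = - \frac{3 z^{3} \cos{\left(z \right)}}{4} + \frac{9 z^{2} \sin{\left(z \right)}}{4} + \frac{19 z \cos{\left(z \right)}}{2} - \frac{19 \sin{\left(z \right)}}{2} + \frac{\cos{\left(z \right)}}{2} + 2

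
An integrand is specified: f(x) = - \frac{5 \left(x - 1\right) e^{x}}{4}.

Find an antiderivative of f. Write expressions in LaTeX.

An antiderivative is F(x) = \frac{5 \left(2 - x\right) e^{x}}{4}.

f has the shape u'v + uv' for u = \frac{5}{2} - \frac{5 x}{4} and v = e^{x} — it is the derivative of the product u*v.
Check: d/dx[\frac{5 \left(2 - x\right) e^{x}}{4}] = - \frac{5 x e^{x}}{4} + \frac{5 e^{x}}{4}, which equals f(x).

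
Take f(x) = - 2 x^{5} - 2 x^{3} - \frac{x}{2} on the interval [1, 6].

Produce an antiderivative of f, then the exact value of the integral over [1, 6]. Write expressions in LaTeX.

The substitution u = - x^{2} - \frac{1}{2} works: f is exactly (dF/du)*(du/dx) for that inner function.
F(x) = - \frac{x^{6}}{3} - \frac{x^{4}}{2} - \frac{x^{2}}{4} is an antiderivative of f.
Check: d/dx[- \frac{x^{6}}{3} - \frac{x^{4}}{2} - \frac{x^{2}}{4}] = - 2 x^{5} - 2 x^{3} - \frac{x}{2} = f(x).
F(6) = -16209; F(1) = - \frac{13}{12}.
Integral = F(6) - F(1) = - \frac{194495}{12}.

Antiderivative: F(x) = - \frac{x^{6}}{3} - \frac{x^{4}}{2} - \frac{x^{2}}{4}; value = - \frac{194495}{12}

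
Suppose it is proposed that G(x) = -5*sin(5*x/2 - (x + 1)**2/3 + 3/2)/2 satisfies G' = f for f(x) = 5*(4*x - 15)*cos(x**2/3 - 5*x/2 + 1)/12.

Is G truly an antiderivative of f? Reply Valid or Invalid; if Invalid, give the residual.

Invalid: d/dx[G] - f = 5*x*cos(-x**2/3 + 11*x/6 + 7/6)/3 - 5*x*cos(x**2/3 - 5*x/2 + 1)/3 - 55*cos(-x**2/3 + 11*x/6 + 7/6)/12 + 25*cos(x**2/3 - 5*x/2 + 1)/4, which is not 0.

d/dx[G] = 5*x*cos(-x**2/3 + 11*x/6 + 7/6)/3 - 55*cos(-x**2/3 + 11*x/6 + 7/6)/12
d/dx[G] - f(x) = 5*x*cos(-x**2/3 + 11*x/6 + 7/6)/3 - 5*x*cos(x**2/3 - 5*x/2 + 1)/3 - 55*cos(-x**2/3 + 11*x/6 + 7/6)/12 + 25*cos(x**2/3 - 5*x/2 + 1)/4 != 0.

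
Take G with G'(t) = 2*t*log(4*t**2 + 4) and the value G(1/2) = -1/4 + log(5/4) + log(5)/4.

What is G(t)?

A candidate passes only if d/dt[G] lands on the given G'(t) exactly.
A general antiderivative is t**2*log(4*t**2 + 4) - t**2 + log(t**2 + 1) + C.
The condition gives C = -1/4 + log(5/4) + log(5)/4 - (-1/4 + log(5/4) + log(5)/4) = 0.
So G(t) = t**2*log(4*t**2 + 4) - t**2 + log(t**2 + 1).
Check: d/dt[t**2*log(4*t**2 + 4) - t**2 + log(t**2 + 1)] = 2*t*log(t**2 + 1) + 4*t*log(2), which equals G'(t).

G(t) = t**2*log(4*t**2 + 4) - t**2 + log(t**2 + 1)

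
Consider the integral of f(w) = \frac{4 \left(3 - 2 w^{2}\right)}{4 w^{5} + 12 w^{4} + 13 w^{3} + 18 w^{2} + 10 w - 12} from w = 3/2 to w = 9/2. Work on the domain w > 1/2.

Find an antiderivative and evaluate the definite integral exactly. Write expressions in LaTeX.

Factor the denominator (\left(w + 2\right) \left(2 w - 1\right) \left(2 w + 3\right) \left(w^{2} + 2\right)) and decompose: f = \frac{14 \left(w - 10\right)}{153 \left(w^{2} + 2\right)} + \frac{12}{17 \left(2 w + 3\right)} + \frac{4}{9 \left(2 w - 1\right)} - \frac{2}{3 \left(w + 2\right)}; each piece integrates to a log, atan, or power term.
F(w) = \frac{2 \log{\left(w - \frac{1}{2} \right)}}{9} + \frac{6 \log{\left(w + \frac{3}{2} \right)}}{17} - \frac{2 \log{\left(w + 2 \right)}}{3} + \frac{7 \log{\left(w^{2} + 2 \right)}}{153} - \frac{70 \sqrt{2} \operatorname{atan}{\left(\frac{\sqrt{2} w}{2} \right)}}{153} is an antiderivative of f.
Check: d/dw[\frac{2 \log{\left(w - \frac{1}{2} \right)}}{9} + \frac{6 \log{\left(w + \frac{3}{2} \right)}}{17} - \frac{2 \log{\left(w + 2 \right)}}{3} + \frac{7 \log{\left(w^{2} + 2 \right)}}{153} - \frac{70 \sqrt{2} \operatorname{atan}{\left(\frac{\sqrt{2} w}{2} \right)}}{153}] = \frac{12 - 8 w^{2}}{4 w^{5} + 12 w^{4} + 13 w^{3} + 18 w^{2} + 10 w - 12}, which equals f(w).
F(9/2) = - \frac{2 \log{\left(\frac{13}{2} \right)}}{3} - \frac{70 \sqrt{2} \operatorname{atan}{\left(\frac{9 \sqrt{2}}{4} \right)}}{153} + \frac{7 \log{\left(\frac{89}{4} \right)}}{153} + \frac{2 \log{\left(4 \right)}}{9} + \frac{6 \log{\left(6 \right)}}{17}; F(3/2) = - \frac{2 \log{\left(\frac{7}{2} \right)}}{3} - \frac{70 \sqrt{2} \operatorname{atan}{\left(\frac{3 \sqrt{2}}{4} \right)}}{153} + \frac{7 \log{\left(\frac{17}{4} \right)}}{153} + \frac{6 \log{\left(3 \right)}}{17}.
Integral = F(9/2) - F(3/2) = - \frac{2 \log{\left(\frac{13}{2} \right)}}{3} - \frac{70 \sqrt{2} \operatorname{atan}{\left(\frac{9 \sqrt{2}}{4} \right)}}{153} - \frac{6 \log{\left(3 \right)}}{17} - \frac{7 \log{\left(\frac{17}{4} \right)}}{153} + \frac{7 \log{\left(\frac{89}{4} \right)}}{153} + \frac{2 \log{\left(4 \right)}}{9} + \frac{70 \sqrt{2} \operatorname{atan}{\left(\frac{3 \sqrt{2}}{4} \right)}}{153} + \frac{6 \log{\left(6 \right)}}{17} + \frac{2 \log{\left(\frac{7}{2} \right)}}{3}.

Antiderivative: F(w) = \frac{2 \log{\left(w - \frac{1}{2} \right)}}{9} + \frac{6 \log{\left(w + \frac{3}{2} \right)}}{17} - \frac{2 \log{\left(w + 2 \right)}}{3} + \frac{7 \log{\left(w^{2} + 2 \right)}}{153} - \frac{70 \sqrt{2} \operatorname{atan}{\left(\frac{\sqrt{2} w}{2} \right)}}{153}; value = - \frac{2 \log{\left(\frac{13}{2} \right)}}{3} - \frac{70 \sqrt{2} \operatorname{atan}{\left(\frac{9 \sqrt{2}}{4} \right)}}{153} - \frac{6 \log{\left(3 \right)}}{17} - \frac{7 \log{\left(\frac{17}{4} \right)}}{153} + \frac{7 \log{\left(\frac{89}{4} \right)}}{153} + \frac{2 \log{\left(4 \right)}}{9} + \frac{70 \sqrt{2} \operatorname{atan}{\left(\frac{3 \sqrt{2}}{4} \right)}}{153} + \frac{6 \log{\left(6 \right)}}{17} + \frac{2 \log{\left(\frac{7}{2} \right)}}{3}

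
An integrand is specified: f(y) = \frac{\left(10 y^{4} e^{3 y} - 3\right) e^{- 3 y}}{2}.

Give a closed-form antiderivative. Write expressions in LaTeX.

An antiderivative is F(y) = \frac{\left(4 y^{5} e^{3 y} - 5 e^{3 y} + 2\right) e^{- 3 y}}{4}.

Differentiate the proposed F(y) back; it has to land on f(y) exactly.
Check: d/dy[\frac{\left(4 y^{5} e^{3 y} - 5 e^{3 y} + 2\right) e^{- 3 y}}{4}] = \frac{\left(10 y^{4} e^{3 y} - 3\right) e^{- 3 y}}{2} = f(y).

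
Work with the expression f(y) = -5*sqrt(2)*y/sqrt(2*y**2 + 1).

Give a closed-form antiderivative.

An antiderivative is F(y) = -5*sqrt(2)*sqrt(2*y**2 + 1)/2.

The substitution u = 4*y**2 + 2 works: f is exactly (dF/du)*(du/dy) for that inner function.
Check: d/dy[-5*sqrt(2)*sqrt(2*y**2 + 1)/2] = -5*sqrt(2)*y/sqrt(2*y**2 + 1) = f(y).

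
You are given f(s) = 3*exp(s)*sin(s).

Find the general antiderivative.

F(s) = -3*(-sin(s) + cos(s))*exp(s)/2 + C

For F(s) to be correct the identity F'(s) - f(s) = 0 must hold.
Check: d/ds[-3*(-sin(s) + cos(s))*exp(s)/2] = 3*exp(s)*sin(s) = f(s).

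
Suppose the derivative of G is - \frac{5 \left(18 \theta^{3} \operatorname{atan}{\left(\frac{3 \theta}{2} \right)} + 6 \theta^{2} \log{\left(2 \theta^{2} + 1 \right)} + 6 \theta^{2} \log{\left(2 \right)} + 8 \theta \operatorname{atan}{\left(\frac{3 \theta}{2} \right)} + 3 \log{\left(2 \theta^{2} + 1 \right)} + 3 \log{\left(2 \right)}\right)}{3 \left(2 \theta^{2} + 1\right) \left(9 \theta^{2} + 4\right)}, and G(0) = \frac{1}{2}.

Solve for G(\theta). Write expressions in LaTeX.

G'(\theta) has the shape u'v + uv' for u = - \frac{5 \operatorname{atan}{\left(\frac{3 \theta}{2} \right)}}{6} and v = \log{\left(4 \theta^{2} + 2 \right)} — it is the derivative of the product u*v.
A general antiderivative is - \frac{5 \log{\left(4 \theta^{2} + 2 \right)} \operatorname{atan}{\left(\frac{3 \theta}{2} \right)}}{6} + C.
The condition gives C = \frac{1}{2} - (0) = \frac{1}{2}.
So G(\theta) = - \frac{5 \log{\left(2 \theta^{2} + 1 \right)} \operatorname{atan}{\left(\frac{3 \theta}{2} \right)}}{6} - \frac{5 \log{\left(2 \right)} \operatorname{atan}{\left(\frac{3 \theta}{2} \right)}}{6} + \frac{1}{2}.
Check: d/d\theta[- \frac{5 \log{\left(2 \theta^{2} + 1 \right)} \operatorname{atan}{\left(\frac{3 \theta}{2} \right)}}{6} - \frac{5 \log{\left(2 \right)} \operatorname{atan}{\left(\frac{3 \theta}{2} \right)}}{6} + \frac{1}{2}] = \frac{- 90 \theta^{3} \operatorname{atan}{\left(\frac{3 \theta}{2} \right)} - 30 \theta^{2} \log{\left(2 \theta^{2} + 1 \right)} - 30 \theta^{2} \log{\left(2 \right)} - 40 \theta \operatorname{atan}{\left(\frac{3 \theta}{2} \right)} - 15 \log{\left(2 \theta^{2} + 1 \right)} - 15 \log{\left(2 \right)}}{54 \theta^{4} + 51 \theta^{2} + 12}, which equals G'(\theta).

G(\theta) = - \frac{5 \log{\left(2 \theta^{2} + 1 \right)} \operatorname{atan}{\left(\frac{3 \theta}{2} \right)}}{6} - \frac{5 \log{\left(2 \right)} \operatorname{atan}{\left(\frac{3 \theta}{2} \right)}}{6} + \frac{1}{2}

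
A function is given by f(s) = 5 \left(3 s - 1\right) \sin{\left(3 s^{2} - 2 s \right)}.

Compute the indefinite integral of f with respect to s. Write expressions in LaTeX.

The substitution u = 3 s^{2} - 2 s works: f is exactly (dF/du)*(du/ds) for that inner function.
Check: d/ds[- \frac{5 \cos{\left(3 s^{2} - 2 s \right)}}{2}] = 15 s \sin{\left(3 s^{2} - 2 s \right)} - 5 \sin{\left(3 s^{2} - 2 s \right)}, which equals f(s).

F(s) = - \frac{5 \cos{\left(3 s^{2} - 2 s \right)}}{2} + C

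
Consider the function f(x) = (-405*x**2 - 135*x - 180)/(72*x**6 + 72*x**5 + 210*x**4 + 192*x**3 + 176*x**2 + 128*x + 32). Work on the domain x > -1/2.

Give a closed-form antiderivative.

Recognize the product-rule pattern: f = u'v + uv' with u = 15/(4*(2*x + 1)), v = 1/(x**2 + 4/3), so integration by parts undoes it.
Check: d/dx[15/(8*x**3 + 4*x**2 + 32*x/3 + 16/3)] = (-405*x**2 - 135*x - 180)/(72*x**6 + 72*x**5 + 210*x**4 + 192*x**3 + 176*x**2 + 128*x + 32) = f(x).

An antiderivative is F(x) = 15/(8*x**3 + 4*x**2 + 32*x/3 + 16/3).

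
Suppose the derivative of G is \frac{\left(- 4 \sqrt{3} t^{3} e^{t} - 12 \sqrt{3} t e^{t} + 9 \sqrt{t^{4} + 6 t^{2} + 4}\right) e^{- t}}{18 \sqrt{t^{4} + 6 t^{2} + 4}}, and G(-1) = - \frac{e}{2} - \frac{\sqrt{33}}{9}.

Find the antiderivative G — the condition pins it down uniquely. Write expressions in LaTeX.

Recover the given G'(t) by differentiating a candidate G(t); any mismatch rules it out.
A general antiderivative is - \frac{\sqrt{\frac{t^{4}}{3} + 2 t^{2} + \frac{4}{3}}}{3} - \frac{e^{- t}}{2} + C.
The condition gives C = - \frac{e}{2} - \frac{\sqrt{33}}{9} - (- \frac{e}{2} - \frac{\sqrt{33}}{9}) = 0.
So G(t) = - \frac{\sqrt{\frac{t^{4}}{3} + 2 t^{2} + \frac{4}{3}}}{3} - \frac{e^{- t}}{2}.
Check: d/dt[- \frac{\sqrt{\frac{t^{4}}{3} + 2 t^{2} + \frac{4}{3}}}{3} - \frac{e^{- t}}{2}] = \frac{\left(- 4 \sqrt{3} t^{3} e^{t} - 12 \sqrt{3} t e^{t} + 9 \sqrt{t^{4} + 6 t^{2} + 4}\right) e^{- t}}{18 \sqrt{t^{4} + 6 t^{2} + 4}} = G'(t).

G(t) = - \frac{\sqrt{\frac{t^{4}}{3} + 2 t^{2} + \frac{4}{3}}}{3} - \frac{e^{- t}}{2}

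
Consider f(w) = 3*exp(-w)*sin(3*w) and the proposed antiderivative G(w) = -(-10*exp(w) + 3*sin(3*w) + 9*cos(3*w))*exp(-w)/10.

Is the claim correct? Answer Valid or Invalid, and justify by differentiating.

Valid. The derivative of G reproduces f.

d/dw[G] = 3*exp(-w)*sin(3*w)
This equals f(w) exactly, so the claim holds.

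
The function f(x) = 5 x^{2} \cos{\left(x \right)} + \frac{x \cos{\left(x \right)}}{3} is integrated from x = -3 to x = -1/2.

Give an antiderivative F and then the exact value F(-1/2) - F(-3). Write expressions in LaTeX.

Antiderivative: F(x) = 5 x^{2} \sin{\left(x \right)} + \frac{x \sin{\left(x \right)}}{3} + 10 x \cos{\left(x \right)} - 10 \sin{\left(x \right)} + \frac{\cos{\left(x \right)}}{3}; value = \frac{89 \cos{\left(3 \right)}}{3} - \frac{14 \cos{\left(\frac{1}{2} \right)}}{3} + \frac{107 \sin{\left(\frac{1}{2} \right)}}{12} + 34 \sin{\left(3 \right)}

The integrand splits into summands that can be handled one at a time.
F(x) = 5 x^{2} \sin{\left(x \right)} + \frac{x \sin{\left(x \right)}}{3} + 10 x \cos{\left(x \right)} - 10 \sin{\left(x \right)} + \frac{\cos{\left(x \right)}}{3} is an antiderivative of f.
Check: d/dx[5 x^{2} \sin{\left(x \right)} + \frac{x \sin{\left(x \right)}}{3} + 10 x \cos{\left(x \right)} - 10 \sin{\left(x \right)} + \frac{\cos{\left(x \right)}}{3}] = 5 x^{2} \cos{\left(x \right)} + \frac{x \cos{\left(x \right)}}{3} = f(x).
F(-1/2) = - \frac{14 \cos{\left(\frac{1}{2} \right)}}{3} + \frac{107 \sin{\left(\frac{1}{2} \right)}}{12}; F(-3) = - 34 \sin{\left(3 \right)} - \frac{89 \cos{\left(3 \right)}}{3}.
Integral = F(-1/2) - F(-3) = \frac{89 \cos{\left(3 \right)}}{3} - \frac{14 \cos{\left(\frac{1}{2} \right)}}{3} + \frac{107 \sin{\left(\frac{1}{2} \right)}}{12} + 34 \sin{\left(3 \right)}.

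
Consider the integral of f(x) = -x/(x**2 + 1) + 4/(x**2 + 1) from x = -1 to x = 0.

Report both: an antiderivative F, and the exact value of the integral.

Integrate term by term and add the pieces.
F(x) = (-log(x**2 + 1) + 8*atan(x))/2 is an antiderivative of f.
Check: d/dx[(-log(x**2 + 1) + 8*atan(x))/2] = (4 - x)/(x**2 + 1), which equals f(x).
F(0) = 0; F(-1) = -pi - log(2)/2.
Integral = F(0) - F(-1) = log(2)/2 + pi.

Antiderivative: F(x) = (-log(x**2 + 1) + 8*atan(x))/2; value = log(2)/2 + pi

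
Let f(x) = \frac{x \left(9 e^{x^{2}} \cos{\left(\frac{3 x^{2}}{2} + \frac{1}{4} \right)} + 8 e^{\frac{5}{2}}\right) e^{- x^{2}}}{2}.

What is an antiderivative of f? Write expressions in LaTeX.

An antiderivative is F(x) = \frac{\left(\frac{3 e^{x^{2}} \sin{\left(\frac{3 x^{2}}{2} + \frac{1}{4} \right)}}{e^{\frac{5}{2}}} - 4\right) e^{\frac{5}{2}} e^{- x^{2}}}{2}.

A first test for any F(x): its x-derivative must equal f(x) identically.
Check: d/dx[\frac{\left(\frac{3 e^{x^{2}} \sin{\left(\frac{3 x^{2}}{2} + \frac{1}{4} \right)}}{e^{\frac{5}{2}}} - 4\right) e^{\frac{5}{2}} e^{- x^{2}}}{2}] = \frac{\left(9 x e^{\frac{5}{2}} e^{x^{2}} \cos{\left(\frac{3 x^{2}}{2} + \frac{1}{4} \right)} + 8 x e^{5}\right) e^{- x^{2}}}{2 e^{\frac{5}{2}}}, which equals f(x).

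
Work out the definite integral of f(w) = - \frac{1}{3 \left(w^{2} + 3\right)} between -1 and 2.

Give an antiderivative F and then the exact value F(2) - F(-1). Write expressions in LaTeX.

Antiderivative: F(w) = - \frac{\sqrt{3} \operatorname{atan}{\left(\frac{\sqrt{3} w}{3} \right)}}{9}; value = - \frac{\sqrt{3} \operatorname{atan}{\left(\frac{2 \sqrt{3}}{3} \right)}}{9} - \frac{\sqrt{3} \pi}{54}

An antiderivative F(w) passes only if d/dw[F] lands on f(w) exactly.
F(w) = - \frac{\sqrt{3} \operatorname{atan}{\left(\frac{\sqrt{3} w}{3} \right)}}{9} is an antiderivative of f.
Check: d/dw[- \frac{\sqrt{3} \operatorname{atan}{\left(\frac{\sqrt{3} w}{3} \right)}}{9}] = - \frac{1}{3 w^{2} + 9}, which equals f(w).
F(2) = - \frac{\sqrt{3} \operatorname{atan}{\left(\frac{2 \sqrt{3}}{3} \right)}}{9}; F(-1) = \frac{\sqrt{3} \pi}{54}.
Integral = F(2) - F(-1) = - \frac{\sqrt{3} \operatorname{atan}{\left(\frac{2 \sqrt{3}}{3} \right)}}{9} - \frac{\sqrt{3} \pi}{54}.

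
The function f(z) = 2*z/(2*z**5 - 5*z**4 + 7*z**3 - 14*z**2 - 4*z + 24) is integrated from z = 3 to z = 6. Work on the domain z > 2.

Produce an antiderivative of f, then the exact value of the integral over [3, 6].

Factor the denominator ((z - 2)*(z + 1)*(2*z - 3)*(z**2 + 4)) and decompose: f = (13*z - 18)/(250*(z**2 + 4)) - 48/(125*(2*z - 3)) - 2/(75*(z + 1)) + 1/(6*(z - 2)); each piece integrates to a log, atan, or power term.
F(z) = log(z - 2)/6 - 24*log(z - 3/2)/125 - 2*log(z + 1)/75 + 13*log(z**2 + 4)/500 - 9*atan(z/2)/250 is an antiderivative of f.
Check: d/dz[log(z - 2)/6 - 24*log(z - 3/2)/125 - 2*log(z + 1)/75 + 13*log(z**2 + 4)/500 - 9*atan(z/2)/250] = 2*z/(2*z**5 - 5*z**4 + 7*z**3 - 14*z**2 - 4*z + 24) = f(z).
F(6) = -24*log(9/2)/125 - 2*log(7)/75 - 9*atan(3)/250 + 13*log(40)/500 + log(4)/6; F(3) = -24*log(3/2)/125 - 2*log(4)/75 - 9*atan(3/2)/250 + 13*log(13)/500.
Integral = F(6) - F(3) = -24*log(9/2)/125 - 13*log(13)/500 - 2*log(7)/75 - 9*atan(3)/250 + 9*atan(3/2)/250 + 24*log(3/2)/125 + 13*log(40)/500 + 29*log(4)/150.

Antiderivative: F(z) = log(z - 2)/6 - 24*log(z - 3/2)/125 - 2*log(z + 1)/75 + 13*log(z**2 + 4)/500 - 9*atan(z/2)/250; value = -24*log(9/2)/125 - 13*log(13)/500 - 2*log(7)/75 - 9*atan(3)/250 + 9*atan(3/2)/250 + 24*log(3/2)/125 + 13*log(40)/500 + 29*log(4)/150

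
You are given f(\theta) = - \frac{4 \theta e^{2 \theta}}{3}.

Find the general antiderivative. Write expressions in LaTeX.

F(\theta) = - \frac{2 \theta e^{2 \theta}}{3} + \frac{e^{2 \theta}}{3} + C

f has the shape u'v + uv' for u = \frac{1}{3} - \frac{2 \theta}{3} and v = e^{2 \theta} — it is the derivative of the product u*v.
Check: d/d\theta[- \frac{2 \theta e^{2 \theta}}{3} + \frac{e^{2 \theta}}{3}] = - \frac{4 \theta e^{2 \theta}}{3} = f(\theta).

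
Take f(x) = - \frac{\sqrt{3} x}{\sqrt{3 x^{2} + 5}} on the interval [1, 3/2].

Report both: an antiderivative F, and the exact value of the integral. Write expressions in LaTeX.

f matches the chain-rule pattern g'(h)*h' with inner function h(x) = x^{2} + \frac{5}{3}; substituting u = h(x) collapses the integral.
F(x) = - \sqrt{x^{2} + \frac{5}{3}} is an antiderivative of f.
Check: d/dx[- \sqrt{x^{2} + \frac{5}{3}}] = - \frac{\sqrt{3} x}{\sqrt{3 x^{2} + 5}} = f(x).
F(3/2) = - \frac{\sqrt{141}}{6}; F(1) = - \frac{2 \sqrt{6}}{3}.
Integral = F(3/2) - F(1) = - \frac{\sqrt{141}}{6} + \frac{2 \sqrt{6}}{3}.

Antiderivative: F(x) = - \sqrt{x^{2} + \frac{5}{3}}; value = - \frac{\sqrt{141}}{6} + \frac{2 \sqrt{6}}{3}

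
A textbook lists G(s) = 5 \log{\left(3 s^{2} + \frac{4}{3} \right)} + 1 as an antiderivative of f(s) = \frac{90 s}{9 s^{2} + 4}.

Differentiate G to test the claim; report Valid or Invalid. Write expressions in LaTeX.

Valid - the claim checks out under differentiation.

d/ds[G] = \frac{90 s}{9 s^{2} + 4}
This equals f(s) exactly, so the claim holds.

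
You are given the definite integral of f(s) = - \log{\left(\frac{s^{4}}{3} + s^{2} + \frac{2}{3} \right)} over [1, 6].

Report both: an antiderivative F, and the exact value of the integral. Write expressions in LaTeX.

For F(s) to be correct the identity F'(s) - f(s) = 0 must hold.
F(s) = - s \log{\left(\frac{s^{4}}{3} + s^{2} + \frac{2}{3} \right)} + 4 s - 2 \operatorname{atan}{\left(s \right)} - 2 \sqrt{2} \operatorname{atan}{\left(\frac{\sqrt{2} s}{2} \right)} is an antiderivative of f.
Check: d/ds[- s \log{\left(\frac{s^{4}}{3} + s^{2} + \frac{2}{3} \right)} + 4 s - 2 \operatorname{atan}{\left(s \right)} - 2 \sqrt{2} \operatorname{atan}{\left(\frac{\sqrt{2} s}{2} \right)}] = - \log{\left(\frac{s^{4}}{3} + s^{2} + \frac{2}{3} \right)} = f(s).
F(6) = - 6 \log{\left(\frac{1406}{3} \right)} - 2 \sqrt{2} \operatorname{atan}{\left(3 \sqrt{2} \right)} - 2 \operatorname{atan}{\left(6 \right)} + 24; F(1) = - 2 \sqrt{2} \operatorname{atan}{\left(\frac{\sqrt{2}}{2} \right)} - \frac{\pi}{2} - \log{\left(2 \right)} + 4.
Integral = F(6) - F(1) = - 6 \log{\left(\frac{1406}{3} \right)} - 2 \sqrt{2} \operatorname{atan}{\left(3 \sqrt{2} \right)} - 2 \operatorname{atan}{\left(6 \right)} + \log{\left(2 \right)} + \frac{\pi}{2} + 2 \sqrt{2} \operatorname{atan}{\left(\frac{\sqrt{2}}{2} \right)} + 20.

Antiderivative: F(s) = - s \log{\left(\frac{s^{4}}{3} + s^{2} + \frac{2}{3} \right)} + 4 s - 2 \operatorname{atan}{\left(s \right)} - 2 \sqrt{2} \operatorname{atan}{\left(\frac{\sqrt{2} s}{2} \right)}; value = - 6 \log{\left(\frac{1406}{3} \right)} - 2 \sqrt{2} \operatorname{atan}{\left(3 \sqrt{2} \right)} - 2 \operatorname{atan}{\left(6 \right)} + \log{\left(2 \right)} + \frac{\pi}{2} + 2 \sqrt{2} \operatorname{atan}{\left(\frac{\sqrt{2}}{2} \right)} + 20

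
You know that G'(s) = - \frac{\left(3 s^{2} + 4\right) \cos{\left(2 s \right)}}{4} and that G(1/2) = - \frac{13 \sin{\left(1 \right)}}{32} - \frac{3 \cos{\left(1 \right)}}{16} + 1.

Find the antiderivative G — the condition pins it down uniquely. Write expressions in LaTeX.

G(s) = - \frac{3 s^{2} \sin{\left(2 s \right)}}{8} - \frac{3 s \cos{\left(2 s \right)}}{8} - \frac{5 \sin{\left(2 s \right)}}{16} + 1

Any candidate G(s) must reproduce the stated G'(s) exactly.
A general antiderivative is - \frac{3 s^{2} \sin{\left(2 s \right)}}{8} - \frac{3 s \cos{\left(2 s \right)}}{8} - \frac{5 \sin{\left(2 s \right)}}{16} + C.
The condition gives C = - \frac{13 \sin{\left(1 \right)}}{32} - \frac{3 \cos{\left(1 \right)}}{16} + 1 - (- \frac{13 \sin{\left(1 \right)}}{32} - \frac{3 \cos{\left(1 \right)}}{16}) = 1.
So G(s) = - \frac{3 s^{2} \sin{\left(2 s \right)}}{8} - \frac{3 s \cos{\left(2 s \right)}}{8} - \frac{5 \sin{\left(2 s \right)}}{16} + 1.
Check: d/ds[- \frac{3 s^{2} \sin{\left(2 s \right)}}{8} - \frac{3 s \cos{\left(2 s \right)}}{8} - \frac{5 \sin{\left(2 s \right)}}{16} + 1] = - \frac{3 s^{2} \cos{\left(2 s \right)}}{4} - \cos{\left(2 s \right)}, which equals G'(s).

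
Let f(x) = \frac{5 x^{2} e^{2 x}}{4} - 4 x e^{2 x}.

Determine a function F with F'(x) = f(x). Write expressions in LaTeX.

Recognize the product-rule pattern: f = u'v + uv' with u = \frac{5 x^{2}}{8} - \frac{21 x}{8} + \frac{21}{16}, v = e^{2 x}, so integration by parts undoes it.
Check: d/dx[\frac{\left(10 x^{2} - 42 x + 21\right) e^{2 x}}{16}] = \frac{5 x^{2} e^{2 x}}{4} - 4 x e^{2 x} = f(x).

An antiderivative is F(x) = \frac{\left(10 x^{2} - 42 x + 21\right) e^{2 x}}{16}.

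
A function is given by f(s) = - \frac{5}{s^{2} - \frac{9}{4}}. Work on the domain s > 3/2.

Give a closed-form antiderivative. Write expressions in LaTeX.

An antiderivative is F(s) = \frac{5 \left(- \log{\left(s - \frac{3}{2} \right)} + \log{\left(s + \frac{3}{2} \right)}\right)}{3}.

Factor the denominator (\left(2 s - 3\right) \left(2 s + 3\right)) and decompose: f = \frac{10}{3 \left(2 s + 3\right)} - \frac{10}{3 \left(2 s - 3\right)}; each piece integrates to a log, atan, or power term.
Check: d/ds[\frac{5 \left(- \log{\left(s - \frac{3}{2} \right)} + \log{\left(s + \frac{3}{2} \right)}\right)}{3}] = - \frac{20}{4 s^{2} - 9}, which equals f(s).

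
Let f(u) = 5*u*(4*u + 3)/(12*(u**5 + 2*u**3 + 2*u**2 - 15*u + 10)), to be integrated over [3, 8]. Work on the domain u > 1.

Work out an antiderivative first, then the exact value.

Factor the denominator (12*(u - 1)**2*(u + 2)*(u**2 + 5)) and decompose: f = -5*(77*u + 80)/(1944*(u**2 + 5)) + 25/(486*(u + 2)) + 95/(648*(u - 1)) + 35/(216*(u - 1)**2); each piece integrates to a log, atan, or power term.
F(u) = 95*log(u - 1)/648 + 25*log(u + 2)/486 - 385*log(u**2 + 5)/3888 - 10*sqrt(5)*atan(sqrt(5)*u/5)/243 - 35/(216*u - 216) is an antiderivative of f.
Check: d/du[95*log(u - 1)/648 + 25*log(u + 2)/486 - 385*log(u**2 + 5)/3888 - 10*sqrt(5)*atan(sqrt(5)*u/5)/243 - 35/(216*u - 216)] = (20*u**2 + 15*u)/(12*u**5 + 24*u**3 + 24*u**2 - 180*u + 120), which equals f(u).
F(8) = -385*log(69)/3888 - 10*sqrt(5)*atan(8*sqrt(5)/5)/243 - 5/216 + 25*log(10)/486 + 95*log(7)/648; F(3) = -385*log(14)/3888 - 10*sqrt(5)*atan(3*sqrt(5)/5)/243 - 35/432 + 25*log(5)/486 + 95*log(2)/648.
Integral = F(8) - F(3) = -385*log(69)/3888 - 10*sqrt(5)*atan(8*sqrt(5)/5)/243 - 95*log(2)/648 - 25*log(5)/486 + 25/432 + 10*sqrt(5)*atan(3*sqrt(5)/5)/243 + 25*log(10)/486 + 385*log(14)/3888 + 95*log(7)/648.

Antiderivative: F(u) = 95*log(u - 1)/648 + 25*log(u + 2)/486 - 385*log(u**2 + 5)/3888 - 10*sqrt(5)*atan(sqrt(5)*u/5)/243 - 35/(216*u - 216); value = -385*log(69)/3888 - 10*sqrt(5)*atan(8*sqrt(5)/5)/243 - 95*log(2)/648 - 25*log(5)/486 + 25/432 + 10*sqrt(5)*atan(3*sqrt(5)/5)/243 + 25*log(10)/486 + 385*log(14)/3888 + 95*log(7)/648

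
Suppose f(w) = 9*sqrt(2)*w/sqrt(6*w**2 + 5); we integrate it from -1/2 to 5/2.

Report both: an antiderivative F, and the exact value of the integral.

Antiderivative: F(w) = 3*sqrt(3*w**2 + 5/2); value = -3*sqrt(13)/2 + 3*sqrt(85)/2

f matches the chain-rule pattern g'(h)*h' with inner function h(w) = 3*w**2 + 5/2; substituting u = h(w) collapses the integral.
F(w) = 3*sqrt(3*w**2 + 5/2) is an antiderivative of f.
Check: d/dw[3*sqrt(3*w**2 + 5/2)] = 9*sqrt(2)*w/sqrt(6*w**2 + 5) = f(w).
F(5/2) = 3*sqrt(85)/2; F(-1/2) = 3*sqrt(13)/2.
Integral = F(5/2) - F(-1/2) = -3*sqrt(13)/2 + 3*sqrt(85)/2.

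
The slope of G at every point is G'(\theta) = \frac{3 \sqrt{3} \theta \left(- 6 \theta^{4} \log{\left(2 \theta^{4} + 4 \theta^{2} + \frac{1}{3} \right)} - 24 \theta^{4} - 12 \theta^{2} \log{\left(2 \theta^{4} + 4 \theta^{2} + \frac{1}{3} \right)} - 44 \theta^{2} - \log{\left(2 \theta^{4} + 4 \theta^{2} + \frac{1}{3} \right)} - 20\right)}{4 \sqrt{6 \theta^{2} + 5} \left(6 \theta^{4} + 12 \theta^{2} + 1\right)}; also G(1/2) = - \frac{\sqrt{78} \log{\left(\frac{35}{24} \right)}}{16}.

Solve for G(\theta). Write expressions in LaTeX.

G(\theta) = - \frac{3 \sqrt{2 \theta^{2} + \frac{5}{3}} \log{\left(2 \theta^{4} + 4 \theta^{2} + \frac{1}{3} \right)}}{8}

G'(\theta) has the shape u'v + uv' for u = - \frac{3 \sqrt{2 \theta^{2} + \frac{5}{3}}}{8} and v = \log{\left(2 \theta^{4} + 4 \theta^{2} + \frac{1}{3} \right)} — it is the derivative of the product u*v.
A general antiderivative is - \frac{3 \sqrt{2 \theta^{2} + \frac{5}{3}} \log{\left(2 \theta^{4} + 4 \theta^{2} + \frac{1}{3} \right)}}{8} + C.
The condition gives C = - \frac{\sqrt{78} \log{\left(\frac{35}{24} \right)}}{16} - (- \frac{\sqrt{78} \log{\left(\frac{35}{24} \right)}}{16}) = 0.
So G(\theta) = - \frac{3 \sqrt{2 \theta^{2} + \frac{5}{3}} \log{\left(2 \theta^{4} + 4 \theta^{2} + \frac{1}{3} \right)}}{8}.
Check: d/d\theta[- \frac{3 \sqrt{2 \theta^{2} + \frac{5}{3}} \log{\left(2 \theta^{4} + 4 \theta^{2} + \frac{1}{3} \right)}}{8}] = \frac{- 54 \theta^{5} \log{\left(2 \theta^{4} + 4 \theta^{2} + \frac{1}{3} \right)} - 216 \theta^{5} - 108 \theta^{3} \log{\left(2 \theta^{4} + 4 \theta^{2} + \frac{1}{3} \right)} - 396 \theta^{3} - 9 \theta \log{\left(2 \theta^{4} + 4 \theta^{2} + \frac{1}{3} \right)} - 180 \theta}{24 \sqrt{3} \theta^{4} \sqrt{6 \theta^{2} + 5} + 48 \sqrt{3} \theta^{2} \sqrt{6 \theta^{2} + 5} + 4 \sqrt{3} \sqrt{6 \theta^{2} + 5}}, which equals G'(\theta).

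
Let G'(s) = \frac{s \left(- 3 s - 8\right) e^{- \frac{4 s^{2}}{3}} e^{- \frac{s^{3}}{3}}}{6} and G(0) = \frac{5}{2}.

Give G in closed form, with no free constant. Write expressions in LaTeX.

G(s) = \frac{\left(4 e^{\frac{4 s^{2}}{3}} e^{\frac{s^{3}}{3}} + 1\right) e^{- \frac{4 s^{2}}{3}} e^{- \frac{s^{3}}{3}}}{2}

G'(s) matches the chain-rule pattern g'(h)*h' with inner function h(s) = - \frac{s^{3}}{3} - \frac{4 s^{2}}{3}; substituting u = h(s) collapses the integral.
A general antiderivative is \frac{e^{- \frac{s^{3}}{3} - \frac{4 s^{2}}{3}}}{2} + C.
The condition gives C = \frac{5}{2} - (\frac{1}{2}) = 2.
So G(s) = \frac{\left(4 e^{\frac{4 s^{2}}{3}} e^{\frac{s^{3}}{3}} + 1\right) e^{- \frac{4 s^{2}}{3}} e^{- \frac{s^{3}}{3}}}{2}.
Check: d/ds[\frac{\left(4 e^{\frac{4 s^{2}}{3}} e^{\frac{s^{3}}{3}} + 1\right) e^{- \frac{4 s^{2}}{3}} e^{- \frac{s^{3}}{3}}}{2}] = \frac{\left(- 3 s^{2} - 8 s\right) e^{- \frac{4 s^{2}}{3}} e^{- \frac{s^{3}}{3}}}{6}, which equals G'(s).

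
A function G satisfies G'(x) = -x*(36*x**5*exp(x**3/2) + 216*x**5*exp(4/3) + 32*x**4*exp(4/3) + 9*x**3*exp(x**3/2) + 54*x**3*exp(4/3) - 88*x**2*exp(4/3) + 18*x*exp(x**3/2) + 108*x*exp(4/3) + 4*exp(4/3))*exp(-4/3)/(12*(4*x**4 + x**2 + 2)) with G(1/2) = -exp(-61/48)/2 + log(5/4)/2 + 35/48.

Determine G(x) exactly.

G(x) = -3*x**3/2 - x**2/3 - exp(-4/3)*exp(x**3/2)/2 + log(2*x**4 + x**2/2 + 1)/2 + 1

A first test for any G(x): its x-derivative must equal the given G'(x).
A general antiderivative is -3*x**3/2 - x**2/3 - exp(x**3/2 - 4/3)/2 + log(2*x**4 + x**2/2 + 1)/2 + C.
The condition gives C = -exp(-61/48)/2 + log(5/4)/2 + 35/48 - (-13/48 - exp(-61/48)/2 + log(5/4)/2) = 1.
So G(x) = -3*x**3/2 - x**2/3 - exp(-4/3)*exp(x**3/2)/2 + log(2*x**4 + x**2/2 + 1)/2 + 1.
Check: d/dx[-3*x**3/2 - x**2/3 - exp(-4/3)*exp(x**3/2)/2 + log(2*x**4 + x**2/2 + 1)/2 + 1] = (-36*x**6*exp(x**3/2) - 216*x**6*exp(4/3) - 32*x**5*exp(4/3) - 9*x**4*exp(x**3/2) - 54*x**4*exp(4/3) + 88*x**3*exp(4/3) - 18*x**2*exp(x**3/2) - 108*x**2*exp(4/3) - 4*x*exp(4/3))/(48*x**4*exp(4/3) + 12*x**2*exp(4/3) + 24*exp(4/3)), which equals G'(x).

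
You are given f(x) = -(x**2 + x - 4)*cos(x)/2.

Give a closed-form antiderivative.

An antiderivative is F(x) = -x**2*sin(x)/2 - x*sin(x)/2 - x*cos(x) + 3*sin(x) - cos(x)/2.

Recover f(x) by differentiating a candidate F(x); any mismatch rules it out.
Check: d/dx[-x**2*sin(x)/2 - x*sin(x)/2 - x*cos(x) + 3*sin(x) - cos(x)/2] = -x**2*cos(x)/2 - x*cos(x)/2 + 2*cos(x), which equals f(x).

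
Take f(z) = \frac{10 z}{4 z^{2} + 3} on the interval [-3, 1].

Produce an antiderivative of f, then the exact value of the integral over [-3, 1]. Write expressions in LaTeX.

The substitution u = 2 z^{2} + \frac{3}{2} works: f is exactly (dF/du)*(du/dz) for that inner function.
F(z) = \frac{5 \log{\left(2 z^{2} + \frac{3}{2} \right)}}{4} is an antiderivative of f.
Check: d/dz[\frac{5 \log{\left(2 z^{2} + \frac{3}{2} \right)}}{4}] = \frac{10 z}{4 z^{2} + 3} = f(z).
F(1) = \frac{5 \log{\left(\frac{7}{2} \right)}}{4}; F(-3) = \frac{5 \log{\left(\frac{39}{2} \right)}}{4}.
Integral = F(1) - F(-3) = - \frac{5 \log{\left(\frac{39}{2} \right)}}{4} + \frac{5 \log{\left(\frac{7}{2} \right)}}{4}.

Antiderivative: F(z) = \frac{5 \log{\left(2 z^{2} + \frac{3}{2} \right)}}{4}; value = - \frac{5 \log{\left(\frac{39}{2} \right)}}{4} + \frac{5 \log{\left(\frac{7}{2} \right)}}{4}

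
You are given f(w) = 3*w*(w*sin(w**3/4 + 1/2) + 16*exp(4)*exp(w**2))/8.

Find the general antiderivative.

F(w) = (6*exp(w**2 + 4) - cos(w**3/4 + 1/2))/2 + C

Differentiate the proposed F(w) back; it has to land on f(w) exactly.
Check: d/dw[(6*exp(w**2 + 4) - cos(w**3/4 + 1/2))/2] = 3*w**2*sin(w**3/4 + 1/2)/8 + 6*w*exp(4)*exp(w**2), which equals f(w).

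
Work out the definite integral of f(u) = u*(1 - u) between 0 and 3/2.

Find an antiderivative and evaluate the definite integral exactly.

Antiderivative: F(u) = u**2*(3 - 2*u)/6; value = 0

Any candidate F(u) must reproduce f(u) exactly when differentiated.
F(u) = u**2*(3 - 2*u)/6 is an antiderivative of f.
Check: d/du[u**2*(3 - 2*u)/6] = -u**2 + u, which equals f(u).
F(3/2) = 0; F(0) = 0.
Integral = F(3/2) - F(0) = 0.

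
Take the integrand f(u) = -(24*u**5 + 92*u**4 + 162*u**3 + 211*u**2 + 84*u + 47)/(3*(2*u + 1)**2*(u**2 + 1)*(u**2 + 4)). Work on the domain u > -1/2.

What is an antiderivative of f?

An antiderivative is F(u) = -log(u**2 + 1) - 5*atan(u/2)/2 + 4/(6*u + 3).

Differentiate the proposed F(u) back; it has to land on f(u) exactly.
Check: d/du[-log(u**2 + 1) - 5*atan(u/2)/2 + 4/(6*u + 3)] = (-24*u**5 - 92*u**4 - 162*u**3 - 211*u**2 - 84*u - 47)/(12*u**6 + 12*u**5 + 63*u**4 + 60*u**3 + 63*u**2 + 48*u + 12), which equals f(u).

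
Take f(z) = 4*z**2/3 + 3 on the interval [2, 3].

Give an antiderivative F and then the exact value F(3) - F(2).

Antiderivative: F(z) = z*(4*z**2 + 27)/9; value = 103/9

Check any antiderivative F(z) by computing F'(z) and comparing it with f(z).
F(z) = z*(4*z**2 + 27)/9 is an antiderivative of f.
Check: d/dz[z*(4*z**2 + 27)/9] = 4*z**2/3 + 3 = f(z).
F(3) = 21; F(2) = 86/9.
Integral = F(3) - F(2) = 103/9.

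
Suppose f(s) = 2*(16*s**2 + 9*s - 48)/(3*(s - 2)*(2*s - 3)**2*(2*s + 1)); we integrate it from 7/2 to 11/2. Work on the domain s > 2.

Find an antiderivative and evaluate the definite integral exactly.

Factor the denominator (3*(s - 2)*(2*s - 3)**2*(2*s + 1)) and decompose: f = 97/(120*(2*s + 1)) - 79/(8*(2*s - 3)) - 1/(2*(2*s - 3)**2) + 68/(15*(s - 2)); each piece integrates to a log, atan, or power term.
F(s) = (2176*s*log(s - 2) - 2370*s*log(s - 3/2) + 194*s*log(s + 1/2) - 3264*log(s - 2) + 3555*log(s - 3/2) - 291*log(s + 1/2) + 60)/(240*(2*s - 3)) is an antiderivative of f.
Check: d/ds[(2176*s*log(s - 2) - 2370*s*log(s - 3/2) + 194*s*log(s + 1/2) - 3264*log(s - 2) + 3555*log(s - 3/2) - 291*log(s + 1/2) + 60)/(240*(2*s - 3))] = (32*s**2 + 18*s - 96)/(24*s**4 - 108*s**3 + 138*s**2 - 9*s - 54), which equals f(s).
F(11/2) = -79*log(4)/16 + 1/32 + 97*log(6)/240 + 68*log(7/2)/15; F(7/2) = -79*log(2)/16 + 1/16 + 97*log(4)/240 + 68*log(3/2)/15.
Integral = F(11/2) - F(7/2) = -641*log(4)/120 - 68*log(3/2)/15 - 1/32 + 97*log(6)/240 + 79*log(2)/16 + 68*log(7/2)/15.

Antiderivative: F(s) = (2176*s*log(s - 2) - 2370*s*log(s - 3/2) + 194*s*log(s + 1/2) - 3264*log(s - 2) + 3555*log(s - 3/2) - 291*log(s + 1/2) + 60)/(240*(2*s - 3)); value = -641*log(4)/120 - 68*log(3/2)/15 - 1/32 + 97*log(6)/240 + 79*log(2)/16 + 68*log(7/2)/15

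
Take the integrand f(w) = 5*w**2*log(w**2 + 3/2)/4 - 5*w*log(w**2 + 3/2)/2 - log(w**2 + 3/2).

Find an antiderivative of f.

An antiderivative is F(w) = 5*w**3*log(w**2 + 3/2)/12 - 5*w**3/18 - 5*w**2*log(w**2 + 3/2)/4 + 5*w**2/4 - w*log(w**2 + 3/2) + 13*w/4 - 15*log(w**2 + 3/2)/8 - 13*sqrt(6)*atan(sqrt(6)*w/3)/8.

Integrate term by term and add the pieces.
Check: d/dw[5*w**3*log(w**2 + 3/2)/12 - 5*w**3/18 - 5*w**2*log(w**2 + 3/2)/4 + 5*w**2/4 - w*log(w**2 + 3/2) + 13*w/4 - 15*log(w**2 + 3/2)/8 - 13*sqrt(6)*atan(sqrt(6)*w/3)/8] = 5*w**2*log(w**2 + 3/2)/4 - 5*w*log(w**2 + 3/2)/2 - log(w**2 + 3/2) = f(w).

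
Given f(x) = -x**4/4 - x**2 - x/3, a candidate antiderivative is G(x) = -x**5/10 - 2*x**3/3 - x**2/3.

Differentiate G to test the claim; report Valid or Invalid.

Invalid: d/dx[G] - f = -x**4/4 - x**2 - x/3, which is not 0.

d/dx[G] = -x**4/2 - 2*x**2 - 2*x/3
d/dx[G] - f(x) = -x**4/4 - x**2 - x/3 != 0.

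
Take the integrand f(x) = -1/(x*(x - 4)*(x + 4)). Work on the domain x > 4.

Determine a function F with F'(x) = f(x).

Factor the denominator (x*(x - 4)*(x + 4)) and decompose: f = -1/(32*(x + 4)) - 1/(32*(x - 4)) + 1/(16*x); each piece integrates to a log, atan, or power term.
Check: d/dx[log(x)/16 - log(x**2 - 16)/32] = -1/(x**3 - 16*x), which equals f(x).

An antiderivative is F(x) = log(x)/16 - log(x**2 - 16)/32.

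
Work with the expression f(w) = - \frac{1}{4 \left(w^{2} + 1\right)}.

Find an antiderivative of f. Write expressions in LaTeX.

An antiderivative is F(w) = - \frac{\operatorname{atan}{\left(w \right)}}{4}.

Recover f(w) by differentiating a candidate F(w); any mismatch rules it out.
Check: d/dw[- \frac{\operatorname{atan}{\left(w \right)}}{4}] = - \frac{1}{4 w^{2} + 4}, which equals f(w).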